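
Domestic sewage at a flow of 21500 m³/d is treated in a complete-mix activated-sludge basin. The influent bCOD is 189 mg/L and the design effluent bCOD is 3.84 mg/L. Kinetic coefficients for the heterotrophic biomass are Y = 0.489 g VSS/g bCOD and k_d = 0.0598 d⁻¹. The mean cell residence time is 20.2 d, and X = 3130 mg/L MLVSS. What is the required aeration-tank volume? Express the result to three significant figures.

Rearranging the biomass balance for a CMAS with decay, V = Y·Q·ΔS·θ_c / [X·(1+k_d θ_c)] = 0.489 × 21500 × (189 − 3.84) × 20.2 / [3130 × (1 + 0.0598 × 20.2)] = 3.93×10^7 / 6911 = 5690 m³.

V ≈ 5690 m³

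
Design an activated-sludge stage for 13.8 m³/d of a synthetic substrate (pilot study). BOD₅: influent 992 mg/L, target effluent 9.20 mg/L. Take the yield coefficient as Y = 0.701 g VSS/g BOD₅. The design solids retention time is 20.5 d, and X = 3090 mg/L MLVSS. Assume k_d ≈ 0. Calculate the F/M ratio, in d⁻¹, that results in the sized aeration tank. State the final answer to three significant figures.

F/M ≈ 0.0702 d⁻¹

With k_d = 0 the design equation reduces to V = Y Q (S₀−S) θ_c / X = 0.701 × 13.8 × (992 − 9.20) × 20.5 / 3090 = 63.08 m³.
Food-to-microorganism ratio F/M = Q S₀ / (V X) = 13.8 × 992 / (63.08 × 3090) = 0.07024 d⁻¹.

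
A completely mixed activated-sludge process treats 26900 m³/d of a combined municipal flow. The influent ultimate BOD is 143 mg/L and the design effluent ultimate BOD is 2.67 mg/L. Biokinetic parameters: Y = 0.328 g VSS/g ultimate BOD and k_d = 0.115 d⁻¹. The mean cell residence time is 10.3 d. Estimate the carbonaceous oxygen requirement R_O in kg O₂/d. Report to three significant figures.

Correct the yield for decay: Y_obs = Y/(1 + k_d θ_c) = 0.328 / (1 + 0.115 × 10.3) = 0.328 / 2.184 = 0.1501.
Substrate removed = Q·(S₀ − S) = 26900 m³/d × (143 − 2.67) g/m³ = 3.77×10^6 g/d = 3775 kg/d.
Net sludge production P_X = 0.1501 × 3775 = 566.8 kg VSS/d.
R_O = Q·ΔS − 1.42 P_X = 3775 − 804.8 = 2970 kg O₂/d.

R_O ≈ 2970 kg O₂/d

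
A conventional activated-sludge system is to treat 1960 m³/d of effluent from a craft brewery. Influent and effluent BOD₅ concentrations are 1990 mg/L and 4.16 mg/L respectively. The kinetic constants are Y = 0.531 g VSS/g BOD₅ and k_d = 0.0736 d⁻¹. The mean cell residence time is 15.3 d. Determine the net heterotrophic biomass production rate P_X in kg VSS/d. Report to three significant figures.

P_X ≈ 972 kg VSS/d

Observed yield with endogenous decay: Y_obs = Y / (1 + k_d·θ_c) = 0.531 / (1 + 0.0736 × 15.3) = 0.531 / 2.126 = 0.2498 g VSS/g BOD₅.
ΔS = 1990 − 4.16 = 1986 mg/L, so the substrate removal rate is 1960 × 1986/1000 = 3892 kg BOD₅/d.
Net biomass production P_X = Y_obs × Q·(S₀ − S) = 0.2498 × 3892 = 972.1 kg VSS/d.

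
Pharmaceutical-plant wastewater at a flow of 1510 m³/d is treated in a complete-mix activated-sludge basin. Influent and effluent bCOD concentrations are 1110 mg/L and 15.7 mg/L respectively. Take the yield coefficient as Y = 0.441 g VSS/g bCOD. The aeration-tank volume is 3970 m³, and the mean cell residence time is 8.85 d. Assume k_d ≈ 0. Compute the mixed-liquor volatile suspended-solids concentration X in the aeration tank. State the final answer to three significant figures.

X ≈ 1620 mg/L

From V·X = Y·Q·(S₀ − S)·θ_c (decay neglected): X = 0.441 × 1510 × (1110 − 15.7) × 8.85 / 3970 = 1624 mg/L.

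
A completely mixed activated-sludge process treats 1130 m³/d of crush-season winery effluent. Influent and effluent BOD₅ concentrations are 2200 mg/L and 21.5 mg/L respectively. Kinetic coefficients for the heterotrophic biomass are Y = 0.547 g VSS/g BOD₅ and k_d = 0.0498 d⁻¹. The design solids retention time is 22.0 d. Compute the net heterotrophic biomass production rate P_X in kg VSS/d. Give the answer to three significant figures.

P_X ≈ 643 kg VSS/d

Y_obs = Y / (1 + k_d θ_c) = 0.547 / (1 + 0.0498 × 22.0) = 0.547 / 2.096 = 0.2610.
ΔS = 2200 − 21.5 = 2178 mg/L, so the substrate removal rate is 1130 × 2178/1000 = 2462 kg BOD₅/d.
Biomass produced: P_X = Y_obs·Q·ΔS = 0.2610 × 2462 ≈ 642.6 kg VSS/d.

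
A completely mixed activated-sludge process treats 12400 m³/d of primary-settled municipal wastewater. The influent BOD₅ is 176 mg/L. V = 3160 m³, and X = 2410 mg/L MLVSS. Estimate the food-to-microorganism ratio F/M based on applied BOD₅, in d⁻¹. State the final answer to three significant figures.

F/M ≈ 0.287 d⁻¹

F/M = applied load / biomass = Q·S₀/(V·X) = 12400 × 176 / (3160 × 2410) = 0.2866 d⁻¹.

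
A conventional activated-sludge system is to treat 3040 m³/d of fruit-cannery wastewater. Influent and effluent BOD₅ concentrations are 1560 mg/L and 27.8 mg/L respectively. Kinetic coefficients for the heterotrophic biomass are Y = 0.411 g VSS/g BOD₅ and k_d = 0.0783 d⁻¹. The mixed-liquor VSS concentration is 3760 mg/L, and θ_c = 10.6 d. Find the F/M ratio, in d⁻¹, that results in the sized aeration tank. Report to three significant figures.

F/M ≈ 0.428 d⁻¹

From the SRT design equation V = Y Q (S₀−S) θ_c / [X (1 + k_d θ_c)] = 0.411 × 3040 × (1560 − 27.8) × 10.6 / [3760 × (1 + 0.0783 × 10.6)] = 2.03×10^7 / 6881 = 2949 m³.
F/M = applied load / biomass = Q·S₀/(V·X) = 3040 × 1560 / (2949 × 3760) = 0.4277 d⁻¹.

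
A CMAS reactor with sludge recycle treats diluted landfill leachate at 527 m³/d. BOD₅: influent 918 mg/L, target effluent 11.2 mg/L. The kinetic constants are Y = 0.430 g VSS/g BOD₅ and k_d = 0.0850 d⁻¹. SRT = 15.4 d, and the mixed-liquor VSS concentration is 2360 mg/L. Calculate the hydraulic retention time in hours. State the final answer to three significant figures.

From the SRT design equation V = Y Q (S₀−S) θ_c / [X (1 + k_d θ_c)] = 0.430 × 527 × (918 − 11.2) × 15.4 / [2360 × (1 + 0.0850 × 15.4)] = 3.16×10^6 / 5449 = 580.7 m³.
Hydraulic retention time τ = V/Q = 580.7 / 527 = 1.102 d = 26.45 h.

τ ≈ 26.4 h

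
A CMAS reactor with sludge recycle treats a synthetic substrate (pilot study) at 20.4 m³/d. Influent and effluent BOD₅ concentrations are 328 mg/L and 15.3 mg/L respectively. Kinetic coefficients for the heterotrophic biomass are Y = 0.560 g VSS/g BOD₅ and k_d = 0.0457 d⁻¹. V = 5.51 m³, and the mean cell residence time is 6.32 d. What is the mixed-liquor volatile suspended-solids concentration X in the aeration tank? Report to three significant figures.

X ≈ 3180 mg/L

Solving the biomass balance for X: X = Y Q (S₀−S) θ_c / [V (1+k_d θ_c)] = 0.560 × 20.4 × (328 − 15.3) × 6.32 / [5.51 × (1 + 0.0457 × 6.32)] = 3179 mg/L.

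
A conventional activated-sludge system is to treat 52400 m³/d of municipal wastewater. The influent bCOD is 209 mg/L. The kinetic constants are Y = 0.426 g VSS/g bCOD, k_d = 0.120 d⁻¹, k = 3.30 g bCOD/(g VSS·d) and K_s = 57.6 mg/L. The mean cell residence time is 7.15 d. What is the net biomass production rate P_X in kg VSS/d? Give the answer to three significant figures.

Effluent substrate depends only on kinetics and SRT: S = K_s(1 + k_d θ_c) / [θ_c(Yk − k_d) − 1] = 57.6 × (1 + 0.120 × 7.15) / [7.15 × (0.426 × 3.30 − 0.120) − 1] = 107.0 / 8.193 = 13.06 mg/L.
Observed yield with endogenous decay: Y_obs = Y / (1 + k_d·θ_c) = 0.426 / (1 + 0.120 × 7.15) = 0.426 / 1.858 = 0.2293 g VSS/g bCOD.
ΔS = 209 − 13.1 = 195.9 mg/L, so the substrate removal rate is 52400 × 195.9/1000 = 10265 kg bCOD/d.
Biomass produced: P_X = Y_obs·Q·ΔS = 0.2293 × 10265 ≈ 2354 kg VSS/d.

P_X ≈ 2350 kg VSS/d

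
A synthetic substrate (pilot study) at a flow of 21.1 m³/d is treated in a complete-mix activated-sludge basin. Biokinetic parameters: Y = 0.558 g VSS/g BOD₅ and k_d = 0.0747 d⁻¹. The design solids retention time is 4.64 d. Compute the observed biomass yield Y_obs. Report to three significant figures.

Y_obs ≈ 0.414 g VSS/g BOD₅

Correct the yield for decay: Y_obs = Y/(1 + k_d θ_c) = 0.558 / (1 + 0.0747 × 4.64) = 0.558 / 1.347 = 0.4144.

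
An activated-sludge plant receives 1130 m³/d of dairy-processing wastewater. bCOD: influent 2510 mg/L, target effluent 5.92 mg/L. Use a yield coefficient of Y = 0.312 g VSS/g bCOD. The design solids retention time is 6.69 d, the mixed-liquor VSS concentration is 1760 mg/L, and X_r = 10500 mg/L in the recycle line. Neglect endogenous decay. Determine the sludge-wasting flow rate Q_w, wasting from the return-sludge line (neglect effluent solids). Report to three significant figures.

Q_w ≈ 84.1 m³/d

With k_d = 0 the design equation reduces to V = Y Q (S₀−S) θ_c / X = 0.312 × 1130 × (2510 − 5.92) × 6.69 / 1760 = 3356 m³.
Q_w = (V·X)/(θ_c X_r) = 3356 × 1760 / (6.69 × 10500) = 84.08 m³/d.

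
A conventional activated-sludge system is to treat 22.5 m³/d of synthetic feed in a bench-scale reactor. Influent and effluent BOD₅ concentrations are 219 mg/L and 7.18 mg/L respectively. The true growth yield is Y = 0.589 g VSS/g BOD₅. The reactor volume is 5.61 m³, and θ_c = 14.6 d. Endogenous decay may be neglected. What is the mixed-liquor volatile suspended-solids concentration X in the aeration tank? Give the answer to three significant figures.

X ≈ 7310 mg/L

X = Y·Q·ΔS·θ_c / V = 0.589 × 22.5 × (219 − 7.18) × 14.6 / 5.61 = 7306 mg/L.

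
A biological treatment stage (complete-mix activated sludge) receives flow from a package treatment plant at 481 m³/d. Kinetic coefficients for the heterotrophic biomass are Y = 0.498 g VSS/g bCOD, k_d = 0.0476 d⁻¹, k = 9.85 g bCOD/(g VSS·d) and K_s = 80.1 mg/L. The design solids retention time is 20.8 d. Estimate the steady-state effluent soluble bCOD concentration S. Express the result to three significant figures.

Effluent substrate depends only on kinetics and SRT: S = K_s(1 + k_d θ_c) / [θ_c(Yk − k_d) − 1] = 80.1 × (1 + 0.0476 × 20.8) / [20.8 × (0.498 × 9.85 − 0.0476) − 1] = 159.4 / 100.0 = 1.593 mg/L.

S ≈ 1.59 mg/L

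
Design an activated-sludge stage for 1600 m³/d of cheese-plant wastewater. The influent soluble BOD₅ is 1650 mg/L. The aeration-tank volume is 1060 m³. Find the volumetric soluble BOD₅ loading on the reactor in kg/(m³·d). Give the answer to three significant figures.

L_v ≈ 2.49 kg soluble BOD₅/(m³·d)

L_v = Q S₀ / V = 1600 × 1650 × 10⁻³ / 1060 = 2.491 kg/(m³·d).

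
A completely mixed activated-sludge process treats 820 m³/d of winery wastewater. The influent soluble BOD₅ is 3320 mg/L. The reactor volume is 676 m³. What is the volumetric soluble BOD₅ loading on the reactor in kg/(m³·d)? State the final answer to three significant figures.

Applied soluble BOD₅ load per unit volume = Q·S₀/V = (820 × 3320/1000)/676.0 = 4.027 kg soluble BOD₅·m⁻³·d⁻¹.

L_v ≈ 4.03 kg soluble BOD₅/(m³·d)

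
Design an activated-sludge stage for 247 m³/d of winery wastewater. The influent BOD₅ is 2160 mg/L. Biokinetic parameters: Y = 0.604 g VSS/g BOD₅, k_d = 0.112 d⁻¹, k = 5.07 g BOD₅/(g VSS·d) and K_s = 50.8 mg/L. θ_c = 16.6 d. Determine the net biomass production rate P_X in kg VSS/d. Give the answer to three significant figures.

Effluent substrate depends only on kinetics and SRT: S = K_s(1 + k_d θ_c) / [θ_c(Yk − k_d) − 1] = 50.8 × (1 + 0.112 × 16.6) / [16.6 × (0.604 × 5.07 − 0.112) − 1] = 145.2 / 47.97 = 3.028 mg/L.
Y_obs = Y / (1 + k_d θ_c) = 0.604 / (1 + 0.112 × 16.6) = 0.604 / 2.859 = 0.2112.
ΔS = 2160 − 3.03 = 2157 mg/L, so the substrate removal rate is 247 × 2157/1000 = 532.8 kg BOD₅/d.
Biomass produced: P_X = Y_obs·Q·ΔS = 0.2112 × 532.8 ≈ 112.5 kg VSS/d.

P_X ≈ 113 kg VSS/d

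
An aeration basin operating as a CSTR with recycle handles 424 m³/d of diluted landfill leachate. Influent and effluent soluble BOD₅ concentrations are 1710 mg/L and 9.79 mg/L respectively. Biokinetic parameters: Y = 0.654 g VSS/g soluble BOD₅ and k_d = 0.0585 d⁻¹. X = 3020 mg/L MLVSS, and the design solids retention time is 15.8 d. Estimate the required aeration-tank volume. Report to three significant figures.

V ≈ 1280 m³

Steady-state biomass mass balance: V·X·(1 + k_d·θ_c) = Y·Q·(S₀ − S)·θ_c, so V = 0.654 × 424 × (1710 − 9.79) × 15.8 / [3020 × (1 + 0.0585 × 15.8)] = 7.45×10^6 / 5811 = 1282 m³.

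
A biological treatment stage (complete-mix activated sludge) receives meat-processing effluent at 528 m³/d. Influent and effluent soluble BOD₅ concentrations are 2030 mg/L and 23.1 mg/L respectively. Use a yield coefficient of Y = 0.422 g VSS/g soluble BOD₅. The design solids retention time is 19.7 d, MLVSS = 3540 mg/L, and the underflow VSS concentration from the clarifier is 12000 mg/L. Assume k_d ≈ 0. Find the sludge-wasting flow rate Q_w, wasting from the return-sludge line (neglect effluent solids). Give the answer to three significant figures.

Q_w ≈ 37.3 m³/d

V·X = Y·Q·ΔS·θ_c gives V = 0.422 × 528 × (2030 − 23.1) × 19.7 / 3540 = 2488 m³.
Wasting from the return line (neglecting effluent solids): Q_w = V·X / (θ_c·X_r) = 2488 × 3540 / (19.7 × 12000) = 37.26 m³/d.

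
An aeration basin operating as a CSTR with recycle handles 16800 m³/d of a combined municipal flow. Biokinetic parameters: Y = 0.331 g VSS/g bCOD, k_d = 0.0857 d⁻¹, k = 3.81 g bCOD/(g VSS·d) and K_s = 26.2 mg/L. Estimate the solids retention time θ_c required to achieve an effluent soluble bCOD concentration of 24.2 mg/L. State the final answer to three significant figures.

θ_c ≈ 1.92 d

From 1/θ_c = Y·k·S/(K_s + S) − k_d: Y·k·S/(K_s+S) = 0.331 × 3.81 × 24.2 / (26.2 + 24.2) = 0.6055 d⁻¹.
θ_c = 1/(μ − k_d) = 1/(0.6055 − 0.0857) = 1/0.5198 = 1.924 d.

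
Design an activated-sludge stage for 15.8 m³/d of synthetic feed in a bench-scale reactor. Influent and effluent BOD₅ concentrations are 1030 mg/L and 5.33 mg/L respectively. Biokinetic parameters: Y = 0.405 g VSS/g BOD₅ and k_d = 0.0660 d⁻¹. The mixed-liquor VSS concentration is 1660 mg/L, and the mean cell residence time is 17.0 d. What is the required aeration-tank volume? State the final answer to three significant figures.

V ≈ 31.6 m³

Rearranging the biomass balance for a CMAS with decay, V = Y·Q·ΔS·θ_c / [X·(1+k_d θ_c)] = 0.405 × 15.8 × (1030 − 5.33) × 17.0 / [1660 × (1 + 0.0660 × 17.0)] = 1.11×10^5 / 3523 = 31.64 m³.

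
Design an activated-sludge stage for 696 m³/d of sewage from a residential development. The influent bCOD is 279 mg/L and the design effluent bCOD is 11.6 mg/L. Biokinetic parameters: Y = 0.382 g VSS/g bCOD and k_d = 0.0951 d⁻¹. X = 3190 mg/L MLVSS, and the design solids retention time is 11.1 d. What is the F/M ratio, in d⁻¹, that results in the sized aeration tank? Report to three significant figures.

F/M ≈ 0.506 d⁻¹

Rearranging the biomass balance for a CMAS with decay, V = Y·Q·ΔS·θ_c / [X·(1+k_d θ_c)] = 0.382 × 696 × (279 − 11.6) × 11.1 / [3190 × (1 + 0.0951 × 11.1)] = 7.89×10^5 / 6557 = 120.3 m³.
F/M = Q·S₀ / (V·X) = 696 × 279 / (120.3 × 3190) = 0.5058 g bCOD·(g VSS·d)⁻¹.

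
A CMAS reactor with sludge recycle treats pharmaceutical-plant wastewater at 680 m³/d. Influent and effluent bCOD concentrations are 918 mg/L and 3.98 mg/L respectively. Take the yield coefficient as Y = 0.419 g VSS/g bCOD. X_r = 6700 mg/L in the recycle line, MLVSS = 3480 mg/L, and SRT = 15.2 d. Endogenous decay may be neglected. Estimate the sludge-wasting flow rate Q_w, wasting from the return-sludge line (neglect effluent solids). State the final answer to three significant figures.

Q_w ≈ 38.9 m³/d

With k_d = 0 the design equation reduces to V = Y Q (S₀−S) θ_c / X = 0.419 × 680 × (918 − 3.98) × 15.2 / 3480 = 1137 m³.
Q_w = (V·X)/(θ_c X_r) = 1137 × 3480 / (15.2 × 6700) = 38.87 m³/d.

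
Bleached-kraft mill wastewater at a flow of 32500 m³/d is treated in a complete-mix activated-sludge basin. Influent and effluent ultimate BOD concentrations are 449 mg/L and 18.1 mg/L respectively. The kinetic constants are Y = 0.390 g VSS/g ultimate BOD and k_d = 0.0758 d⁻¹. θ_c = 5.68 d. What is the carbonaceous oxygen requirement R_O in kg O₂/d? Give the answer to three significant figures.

R_O ≈ 8580 kg O₂/d

The observed yield is Y_obs = Y/(1 + k_d·θ_c) = 0.390 / (1 + 0.0758 × 5.68) = 0.390 / 1.431 = 0.2726 g VSS per g ultimate BOD removed.
Substrate removed = Q·(S₀ − S) = 32500 m³/d × (449 − 18.1) g/m³ = 1.4×10^7 g/d = 14004 kg/d.
Biomass synthesised: P_X = Y_obs × 14004 = 3818 kg VSS/d.
R_O = Q·(S₀ − S) − 1.42·P_X = 14004 − 1.42 × 3818 = 8583 kg O₂/d.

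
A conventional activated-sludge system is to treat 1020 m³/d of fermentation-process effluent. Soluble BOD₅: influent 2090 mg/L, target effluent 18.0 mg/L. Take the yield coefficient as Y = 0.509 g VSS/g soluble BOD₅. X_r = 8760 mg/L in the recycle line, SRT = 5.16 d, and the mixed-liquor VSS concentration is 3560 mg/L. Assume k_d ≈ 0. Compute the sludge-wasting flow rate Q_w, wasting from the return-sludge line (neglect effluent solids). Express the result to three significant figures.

Q_w ≈ 123 m³/d

With k_d = 0 the design equation reduces to V = Y Q (S₀−S) θ_c / X = 0.509 × 1020 × (2090 − 18.0) × 5.16 / 3560 = 1559 m³.
Wasting from the return line (neglecting effluent solids): Q_w = V·X / (θ_c·X_r) = 1559 × 3560 / (5.16 × 8760) = 122.8 m³/d.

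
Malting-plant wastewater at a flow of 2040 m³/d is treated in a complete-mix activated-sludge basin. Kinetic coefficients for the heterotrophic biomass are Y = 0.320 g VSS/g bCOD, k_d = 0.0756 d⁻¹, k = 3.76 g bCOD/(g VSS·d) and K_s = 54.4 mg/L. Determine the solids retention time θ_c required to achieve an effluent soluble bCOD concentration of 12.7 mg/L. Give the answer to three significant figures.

At the target effluent, Y k S/(K_s+S) = 0.320×3.76×12.7/67.10 = 0.2277 d⁻¹.
Then 1/θ_c = μ − k_d = 0.2277 − 0.0756 = 0.1521 d⁻¹, giving θ_c = 6.573 d.

θ_c ≈ 6.57 d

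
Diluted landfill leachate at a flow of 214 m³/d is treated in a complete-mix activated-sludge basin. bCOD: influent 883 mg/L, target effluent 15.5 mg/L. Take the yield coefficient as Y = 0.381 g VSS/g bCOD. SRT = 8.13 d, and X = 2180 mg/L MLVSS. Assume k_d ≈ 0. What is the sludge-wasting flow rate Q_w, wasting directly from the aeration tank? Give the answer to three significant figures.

With k_d = 0 the design equation reduces to V = Y Q (S₀−S) θ_c / X = 0.381 × 214 × (883 − 15.5) × 8.13 / 2180 = 263.8 m³.
Wasting from the aeration tank: Q_w = V / θ_c = 263.8 / 8.13 = 32.45 m³/d.

Q_w ≈ 32.4 m³/d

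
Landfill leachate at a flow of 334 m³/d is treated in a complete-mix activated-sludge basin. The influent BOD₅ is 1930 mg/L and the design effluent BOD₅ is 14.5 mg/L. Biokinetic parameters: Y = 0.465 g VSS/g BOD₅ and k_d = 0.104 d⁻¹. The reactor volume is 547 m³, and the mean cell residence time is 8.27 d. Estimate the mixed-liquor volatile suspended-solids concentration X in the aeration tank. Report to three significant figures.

X ≈ 2420 mg/L

From V·X·(1 + k_d·θ_c) = Y·Q·(S₀ − S)·θ_c: X = 0.465 × 334 × (1930 − 14.5) × 8.27 / [547 × (1 + 0.104 × 8.27)] = 2418 mg/L.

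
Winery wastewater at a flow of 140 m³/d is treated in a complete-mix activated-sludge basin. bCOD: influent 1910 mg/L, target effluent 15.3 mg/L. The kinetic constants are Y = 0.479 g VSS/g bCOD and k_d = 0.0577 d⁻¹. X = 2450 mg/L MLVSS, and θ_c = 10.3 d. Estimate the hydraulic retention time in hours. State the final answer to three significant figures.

From the SRT design equation V = Y Q (S₀−S) θ_c / [X (1 + k_d θ_c)] = 0.479 × 140 × (1910 − 15.3) × 10.3 / [2450 × (1 + 0.0577 × 10.3)] = 1.31×10^6 / 3906 = 335.0 m³.
HRT = V/Q = 335.0 m³ / 140 m³·d⁻¹ = 2.393 d × 24 = 57.44 h.

τ ≈ 57.4 h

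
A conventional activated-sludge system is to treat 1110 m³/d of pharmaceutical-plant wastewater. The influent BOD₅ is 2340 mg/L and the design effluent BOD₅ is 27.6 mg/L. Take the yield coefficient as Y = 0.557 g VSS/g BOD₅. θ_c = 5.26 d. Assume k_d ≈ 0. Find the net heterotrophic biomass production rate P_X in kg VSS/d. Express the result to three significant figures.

Since k_d ≈ 0, Y_obs = Y = 0.557 g VSS/g BOD₅.
Substrate removed = Q·(S₀ − S) = 1110 m³/d × (2340 − 27.6) g/m³ = 2.57×10^6 g/d = 2567 kg/d.
Biomass produced: P_X = Y_obs·Q·ΔS = 0.5570 × 2567 ≈ 1430 kg VSS/d.

P_X ≈ 1430 kg VSS/d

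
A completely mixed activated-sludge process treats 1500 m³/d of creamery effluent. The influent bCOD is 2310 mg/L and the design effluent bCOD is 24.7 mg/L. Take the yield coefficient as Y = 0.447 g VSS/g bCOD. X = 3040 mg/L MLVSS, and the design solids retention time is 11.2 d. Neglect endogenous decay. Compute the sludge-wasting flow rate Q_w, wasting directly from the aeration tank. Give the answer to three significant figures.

With k_d = 0 the design equation reduces to V = Y Q (S₀−S) θ_c / X = 0.447 × 1500 × (2310 − 24.7) × 11.2 / 3040 = 5645 m³.
Wasting from the aeration tank: Q_w = V / θ_c = 5645 / 11.2 = 504.0 m³/d.

Q_w ≈ 504 m³/d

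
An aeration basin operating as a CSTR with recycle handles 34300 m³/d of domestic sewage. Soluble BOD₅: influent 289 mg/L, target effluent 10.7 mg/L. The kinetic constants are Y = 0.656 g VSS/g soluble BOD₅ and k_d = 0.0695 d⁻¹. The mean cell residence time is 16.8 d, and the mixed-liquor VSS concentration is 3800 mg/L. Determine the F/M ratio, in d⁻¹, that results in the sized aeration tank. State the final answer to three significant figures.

Steady-state biomass mass balance: V·X·(1 + k_d·θ_c) = Y·Q·(S₀ − S)·θ_c, so V = 0.656 × 34300 × (289 − 10.7) × 16.8 / [3800 × (1 + 0.0695 × 16.8)] = 1.05×10^8 / 8237 = 12772 m³.
Food-to-microorganism ratio F/M = Q S₀ / (V X) = 34300 × 289 / (12772 × 3800) = 0.2042 d⁻¹.

F/M ≈ 0.204 d⁻¹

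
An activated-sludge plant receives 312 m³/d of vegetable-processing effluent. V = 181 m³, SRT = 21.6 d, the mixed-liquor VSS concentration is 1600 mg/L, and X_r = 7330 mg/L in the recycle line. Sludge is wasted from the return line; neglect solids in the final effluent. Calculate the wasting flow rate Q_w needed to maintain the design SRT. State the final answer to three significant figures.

Q_w ≈ 1.83 m³/d

Wasting from the return line (neglecting effluent solids): Q_w = V·X / (θ_c·X_r) = 181.0 × 1600 / (21.6 × 7330) = 1.829 m³/d.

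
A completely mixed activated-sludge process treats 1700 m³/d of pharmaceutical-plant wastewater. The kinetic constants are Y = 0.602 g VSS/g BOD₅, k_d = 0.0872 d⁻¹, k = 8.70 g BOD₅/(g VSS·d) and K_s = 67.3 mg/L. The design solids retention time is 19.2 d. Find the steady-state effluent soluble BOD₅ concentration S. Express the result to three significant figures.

S ≈ 1.84 mg/L

Effluent substrate depends only on kinetics and SRT: S = K_s(1 + k_d θ_c) / [θ_c(Yk − k_d) − 1] = 67.3 × (1 + 0.0872 × 19.2) / [19.2 × (0.602 × 8.70 − 0.0872) − 1] = 180.0 / 97.88 = 1.839 mg/L.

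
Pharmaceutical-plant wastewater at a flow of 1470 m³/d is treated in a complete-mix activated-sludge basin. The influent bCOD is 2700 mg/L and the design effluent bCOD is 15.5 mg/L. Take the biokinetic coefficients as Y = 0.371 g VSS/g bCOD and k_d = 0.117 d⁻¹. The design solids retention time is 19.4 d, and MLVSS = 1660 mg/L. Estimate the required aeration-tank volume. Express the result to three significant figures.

Rearranging the biomass balance for a CMAS with decay, V = Y·Q·ΔS·θ_c / [X·(1+k_d θ_c)] = 0.371 × 1470 × (2700 − 15.5) × 19.4 / [1660 × (1 + 0.117 × 19.4)] = 2.84×10^7 / 5428 = 5233 m³.

V ≈ 5230 m³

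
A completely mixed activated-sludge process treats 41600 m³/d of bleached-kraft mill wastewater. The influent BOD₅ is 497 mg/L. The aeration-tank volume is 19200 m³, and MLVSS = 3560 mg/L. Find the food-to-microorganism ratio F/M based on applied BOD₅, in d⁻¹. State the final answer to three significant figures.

F/M ≈ 0.302 d⁻¹

F/M = Q·S₀ / (V·X) = 41600 × 497 / (19200 × 3560) = 0.3025 g BOD₅·(g VSS·d)⁻¹.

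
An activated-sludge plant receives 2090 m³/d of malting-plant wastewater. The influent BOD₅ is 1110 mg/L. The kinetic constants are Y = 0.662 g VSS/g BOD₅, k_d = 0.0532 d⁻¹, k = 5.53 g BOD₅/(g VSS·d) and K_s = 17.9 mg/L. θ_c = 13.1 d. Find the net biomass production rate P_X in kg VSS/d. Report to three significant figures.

For a completely mixed reactor with recycle the Lawrence–McCarty relation gives S = K_s·(1 + k_d·θ_c) / [θ_c·(Y·k − k_d) − 1] = 17.9 × (1 + 0.0532 × 13.1) / [13.1 × (0.662 × 5.53 − 0.0532) − 1] = 30.37 / 46.26 = 0.6566 mg/L.
Correct the yield for decay: Y_obs = Y/(1 + k_d θ_c) = 0.662 / (1 + 0.0532 × 13.1) = 0.662 / 1.697 = 0.3901.
Q·(S₀ − S) = 2090 × (1110 − 0.657) × 10⁻³ = 2319 kg/d removed.
Biomass produced: P_X = Y_obs·Q·ΔS = 0.3901 × 2319 ≈ 904.5 kg VSS/d.

P_X ≈ 905 kg VSS/d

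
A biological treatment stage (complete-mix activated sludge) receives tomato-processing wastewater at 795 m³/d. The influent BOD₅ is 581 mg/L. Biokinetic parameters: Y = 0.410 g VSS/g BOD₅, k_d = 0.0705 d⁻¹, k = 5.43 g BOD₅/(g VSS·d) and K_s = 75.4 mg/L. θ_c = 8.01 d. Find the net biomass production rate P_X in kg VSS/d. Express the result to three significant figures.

Effluent substrate depends only on kinetics and SRT: S = K_s(1 + k_d θ_c) / [θ_c(Yk − k_d) − 1] = 75.4 × (1 + 0.0705 × 8.01) / [8.01 × (0.410 × 5.43 − 0.0705) − 1] = 118.0 / 16.27 = 7.252 mg/L.
Y_obs = Y / (1 + k_d θ_c) = 0.410 / (1 + 0.0705 × 8.01) = 0.410 / 1.565 = 0.2620.
Substrate removed = Q·(S₀ − S) = 795 m³/d × (581 − 7.25) g/m³ = 4.56×10^5 g/d = 456.1 kg/d.
P_X = Y_obs · Q(S₀ − S) = 0.2620 × 456.1 = 119.5 kg VSS/d.

P_X ≈ 120 kg VSS/d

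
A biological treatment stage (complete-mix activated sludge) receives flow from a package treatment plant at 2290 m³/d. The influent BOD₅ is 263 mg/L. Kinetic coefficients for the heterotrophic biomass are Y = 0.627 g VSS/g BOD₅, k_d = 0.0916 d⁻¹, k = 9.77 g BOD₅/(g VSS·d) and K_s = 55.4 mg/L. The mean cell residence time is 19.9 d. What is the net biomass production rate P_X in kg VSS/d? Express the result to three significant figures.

Effluent substrate depends only on kinetics and SRT: S = K_s(1 + k_d θ_c) / [θ_c(Yk − k_d) − 1] = 55.4 × (1 + 0.0916 × 19.9) / [19.9 × (0.627 × 9.77 − 0.0916) − 1] = 156.4 / 119.1 = 1.313 mg/L.
Observed yield with endogenous decay: Y_obs = Y / (1 + k_d·θ_c) = 0.627 / (1 + 0.0916 × 19.9) = 0.627 / 2.823 = 0.2221 g VSS/g BOD₅.
Q·(S₀ − S) = 2290 × (263 − 1.31) × 10⁻³ = 599.3 kg/d removed.
P_X = Y_obs · Q(S₀ − S) = 0.2221 × 599.3 = 133.1 kg VSS/d.

P_X ≈ 133 kg VSS/d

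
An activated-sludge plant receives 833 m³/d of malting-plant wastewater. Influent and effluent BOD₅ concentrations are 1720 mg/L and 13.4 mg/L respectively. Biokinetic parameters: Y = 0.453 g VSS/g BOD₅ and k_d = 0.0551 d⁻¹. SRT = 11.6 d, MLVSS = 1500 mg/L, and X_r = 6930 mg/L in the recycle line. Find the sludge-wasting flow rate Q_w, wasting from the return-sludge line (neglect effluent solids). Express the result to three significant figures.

Q_w ≈ 56.7 m³/d

Steady-state biomass mass balance: V·X·(1 + k_d·θ_c) = Y·Q·(S₀ − S)·θ_c, so V = 0.453 × 833 × (1720 − 13.4) × 11.6 / [1500 × (1 + 0.0551 × 11.6)] = 7.47×10^6 / 2459 = 3038 m³.
Wasting from the return line (neglecting effluent solids): Q_w = V·X / (θ_c·X_r) = 3038 × 1500 / (11.6 × 6930) = 56.69 m³/d.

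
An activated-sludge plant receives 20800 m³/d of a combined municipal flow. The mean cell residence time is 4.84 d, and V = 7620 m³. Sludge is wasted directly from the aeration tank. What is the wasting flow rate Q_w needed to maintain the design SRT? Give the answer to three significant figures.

For wasting at MLVSS concentration, Q_w = V/θ_c = 7620/4.84 = 1574 m³/d.

Q_w ≈ 1570 m³/d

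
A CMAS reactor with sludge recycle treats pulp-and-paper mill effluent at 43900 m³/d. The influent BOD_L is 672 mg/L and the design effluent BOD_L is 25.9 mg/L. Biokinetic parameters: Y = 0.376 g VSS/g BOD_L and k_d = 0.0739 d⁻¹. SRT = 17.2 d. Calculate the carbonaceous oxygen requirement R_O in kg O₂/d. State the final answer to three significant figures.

The observed yield is Y_obs = Y/(1 + k_d·θ_c) = 0.376 / (1 + 0.0739 × 17.2) = 0.376 / 2.271 = 0.1656 g VSS per g BOD_L removed.
Substrate removed = Q·(S₀ − S) = 43900 m³/d × (672 − 25.9) g/m³ = 2.84×10^7 g/d = 28364 kg/d.
Net sludge production P_X = 0.1656 × 28364 = 4696 kg VSS/d.
R_O = Q·(S₀ − S) − 1.42·P_X = 28364 − 1.42 × 4696 = 21696 kg O₂/d.

R_O ≈ 21700 kg O₂/d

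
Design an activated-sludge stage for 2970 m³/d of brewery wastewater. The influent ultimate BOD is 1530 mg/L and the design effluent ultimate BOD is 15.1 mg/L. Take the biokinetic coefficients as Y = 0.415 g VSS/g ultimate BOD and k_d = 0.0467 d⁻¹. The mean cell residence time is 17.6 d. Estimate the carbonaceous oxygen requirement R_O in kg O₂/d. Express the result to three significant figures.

R_O ≈ 3040 kg O₂/d

The observed yield is Y_obs = Y/(1 + k_d·θ_c) = 0.415 / (1 + 0.0467 × 17.6) = 0.415 / 1.822 = 0.2278 g VSS per g ultimate BOD removed.
ΔS = 1530 − 15.1 = 1515 mg/L, so the substrate removal rate is 2970 × 1515/1000 = 4499 kg ultimate BOD/d.
Biomass synthesised: P_X = Y_obs × 4499 = 1025 kg VSS/d.
R_O = Q·ΔS − 1.42 P_X = 4499 − 1455 = 3044 kg O₂/d.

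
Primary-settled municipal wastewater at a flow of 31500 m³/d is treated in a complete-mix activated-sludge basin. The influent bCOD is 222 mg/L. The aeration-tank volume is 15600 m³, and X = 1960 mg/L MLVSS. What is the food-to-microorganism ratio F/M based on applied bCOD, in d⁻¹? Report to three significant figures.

F/M ≈ 0.229 d⁻¹

F/M = applied load / biomass = Q·S₀/(V·X) = 31500 × 222 / (15600 × 1960) = 0.2287 d⁻¹.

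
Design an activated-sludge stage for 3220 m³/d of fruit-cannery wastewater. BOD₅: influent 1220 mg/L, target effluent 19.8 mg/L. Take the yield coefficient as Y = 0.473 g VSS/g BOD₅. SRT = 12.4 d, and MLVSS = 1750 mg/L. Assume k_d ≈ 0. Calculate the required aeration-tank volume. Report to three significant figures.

V·X = Y·Q·ΔS·θ_c gives V = 0.473 × 3220 × (1220 − 19.8) × 12.4 / 1750 = 12953 m³.

V ≈ 13000 m³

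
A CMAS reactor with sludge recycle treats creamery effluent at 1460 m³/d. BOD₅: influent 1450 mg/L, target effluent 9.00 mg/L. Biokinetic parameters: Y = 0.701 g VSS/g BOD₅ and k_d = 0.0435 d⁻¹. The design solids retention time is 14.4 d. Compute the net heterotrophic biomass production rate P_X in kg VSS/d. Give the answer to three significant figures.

Observed yield with endogenous decay: Y_obs = Y / (1 + k_d·θ_c) = 0.701 / (1 + 0.0435 × 14.4) = 0.701 / 1.626 = 0.4310 g VSS/g BOD₅.
Substrate removed = Q·(S₀ − S) = 1460 m³/d × (1450 − 9.00) g/m³ = 2.1×10^6 g/d = 2104 kg/d.
P_X = Y_obs · Q(S₀ − S) = 0.4310 × 2104 = 906.8 kg VSS/d.

P_X ≈ 907 kg VSS/d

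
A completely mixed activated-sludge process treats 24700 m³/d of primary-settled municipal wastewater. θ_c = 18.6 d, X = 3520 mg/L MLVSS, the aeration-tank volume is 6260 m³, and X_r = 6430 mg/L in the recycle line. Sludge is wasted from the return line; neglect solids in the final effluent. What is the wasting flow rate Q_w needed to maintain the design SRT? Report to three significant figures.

Wasting from the return line (neglecting effluent solids): Q_w = V·X / (θ_c·X_r) = 6260 × 3520 / (18.6 × 6430) = 184.2 m³/d.

Q_w ≈ 184 m³/d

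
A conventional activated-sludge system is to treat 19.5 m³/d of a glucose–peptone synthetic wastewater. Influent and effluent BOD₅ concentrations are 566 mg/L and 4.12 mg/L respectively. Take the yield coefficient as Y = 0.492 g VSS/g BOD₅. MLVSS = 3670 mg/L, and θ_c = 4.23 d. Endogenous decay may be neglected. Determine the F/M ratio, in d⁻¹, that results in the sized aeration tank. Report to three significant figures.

F/M ≈ 0.484 d⁻¹

Biomass mass balance (decay neglected): V·X = Y·Q·(S₀ − S)·θ_c, so V = 0.492 × 19.5 × (566 − 4.12) × 4.23 / 3670 = 6.213 m³.
Food-to-microorganism ratio F/M = Q S₀ / (V X) = 19.5 × 566 / (6.213 × 3670) = 0.4840 d⁻¹.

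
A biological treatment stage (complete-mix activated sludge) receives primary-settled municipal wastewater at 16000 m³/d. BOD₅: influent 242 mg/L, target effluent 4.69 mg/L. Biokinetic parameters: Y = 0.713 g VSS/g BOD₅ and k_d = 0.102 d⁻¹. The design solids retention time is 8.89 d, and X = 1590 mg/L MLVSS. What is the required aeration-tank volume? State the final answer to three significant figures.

V ≈ 7940 m³

Steady-state biomass mass balance: V·X·(1 + k_d·θ_c) = Y·Q·(S₀ − S)·θ_c, so V = 0.713 × 16000 × (242 − 4.69) × 8.89 / [1590 × (1 + 0.102 × 8.89)] = 2.41×10^7 / 3032 = 7938 m³.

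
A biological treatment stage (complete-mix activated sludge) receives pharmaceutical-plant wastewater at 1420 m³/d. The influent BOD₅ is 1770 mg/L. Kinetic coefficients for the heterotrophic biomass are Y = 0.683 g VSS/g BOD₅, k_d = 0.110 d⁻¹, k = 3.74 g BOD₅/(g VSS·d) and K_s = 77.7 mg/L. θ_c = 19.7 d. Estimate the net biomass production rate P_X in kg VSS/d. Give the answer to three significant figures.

From the Monod/SRT balance for a CMAS, S = K_s·(1+k_d θ_c)/[θ_c·(Y k − k_d) − 1] = 77.7 × (1 + 0.110 × 19.7) / [19.7 × (0.683 × 3.74 − 0.110) − 1] = 246.1 / 47.16 = 5.218 mg/L.
Y_obs = Y / (1 + k_d θ_c) = 0.683 / (1 + 0.110 × 19.7) = 0.683 / 3.167 = 0.2157.
ΔS = 1770 − 5.22 = 1765 mg/L, so the substrate removal rate is 1420 × 1765/1000 = 2506 kg BOD₅/d.
Biomass produced: P_X = Y_obs·Q·ΔS = 0.2157 × 2506 ≈ 540.4 kg VSS/d.

P_X ≈ 540 kg VSS/d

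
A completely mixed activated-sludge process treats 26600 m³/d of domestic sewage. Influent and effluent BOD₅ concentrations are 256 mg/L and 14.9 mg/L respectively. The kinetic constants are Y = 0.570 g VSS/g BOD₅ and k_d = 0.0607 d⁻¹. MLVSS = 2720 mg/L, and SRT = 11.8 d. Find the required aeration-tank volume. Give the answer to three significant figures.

Steady-state biomass mass balance: V·X·(1 + k_d·θ_c) = Y·Q·(S₀ − S)·θ_c, so V = 0.570 × 26600 × (256 − 14.9) × 11.8 / [2720 × (1 + 0.0607 × 11.8)] = 4.31×10^7 / 4668 = 9240 m³.

V ≈ 9240 m³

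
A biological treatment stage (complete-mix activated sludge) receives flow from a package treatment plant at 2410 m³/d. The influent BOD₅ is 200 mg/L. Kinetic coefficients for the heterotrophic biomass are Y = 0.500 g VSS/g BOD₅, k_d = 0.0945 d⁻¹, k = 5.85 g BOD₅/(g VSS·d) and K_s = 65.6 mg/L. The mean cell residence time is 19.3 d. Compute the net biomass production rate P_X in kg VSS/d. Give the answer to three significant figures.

P_X ≈ 83.9 kg VSS/d

For a completely mixed reactor with recycle the Lawrence–McCarty relation gives S = K_s·(1 + k_d·θ_c) / [θ_c·(Y·k − k_d) − 1] = 65.6 × (1 + 0.0945 × 19.3) / [19.3 × (0.500 × 5.85 − 0.0945) − 1] = 185.2 / 53.63 = 3.454 mg/L.
Observed yield with endogenous decay: Y_obs = Y / (1 + k_d·θ_c) = 0.500 / (1 + 0.0945 × 19.3) = 0.500 / 2.824 = 0.1771 g VSS/g BOD₅.
Mass of BOD₅ removed per day: Q(S₀ − S) = 2410 × 196.6 g/m³ = 473.7 kg/d.
So the net sludge growth is P_X = 0.1771 × 473.7 = 83.87 kg VSS/d.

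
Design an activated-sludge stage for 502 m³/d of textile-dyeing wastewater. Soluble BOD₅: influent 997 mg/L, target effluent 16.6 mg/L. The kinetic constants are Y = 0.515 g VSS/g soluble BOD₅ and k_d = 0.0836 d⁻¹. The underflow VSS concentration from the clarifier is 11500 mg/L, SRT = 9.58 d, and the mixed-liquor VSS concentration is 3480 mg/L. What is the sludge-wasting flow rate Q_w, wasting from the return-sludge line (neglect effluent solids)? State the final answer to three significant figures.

Q_w ≈ 12.2 m³/d

Steady-state biomass mass balance: V·X·(1 + k_d·θ_c) = Y·Q·(S₀ − S)·θ_c, so V = 0.515 × 502 × (997 − 16.6) × 9.58 / [3480 × (1 + 0.0836 × 9.58)] = 2.43×10^6 / 6267 = 387.4 m³.
θ_c = V·X/(Q_w·X_r) when wasting from the recycle, so Q_w = V·X/(θ_c·X_r) = 387.4 × 3480 / (9.58 × 11500) = 12.24 m³/d.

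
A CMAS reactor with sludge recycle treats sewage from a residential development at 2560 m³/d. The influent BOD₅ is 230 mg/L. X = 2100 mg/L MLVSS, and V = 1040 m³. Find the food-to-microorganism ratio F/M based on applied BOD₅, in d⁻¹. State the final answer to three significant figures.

F/M ≈ 0.270 d⁻¹

F/M = applied load / biomass = Q·S₀/(V·X) = 2560 × 230 / (1040 × 2100) = 0.2696 d⁻¹.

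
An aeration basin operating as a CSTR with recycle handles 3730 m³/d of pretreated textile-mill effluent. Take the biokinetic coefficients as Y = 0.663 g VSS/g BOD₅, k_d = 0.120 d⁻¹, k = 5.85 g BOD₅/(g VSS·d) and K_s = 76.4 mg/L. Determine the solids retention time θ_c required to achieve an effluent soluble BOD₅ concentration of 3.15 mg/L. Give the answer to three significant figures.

θ_c ≈ 29.8 d

Specific growth rate at S = 3.15 mg/L: μ = YkS/(K_s+S) = 0.663·5.85·3.15/(76.4+3.15) = 0.1536 d⁻¹.
θ_c = 1/(μ − k_d) = 1/(0.1536 − 0.120) = 1/0.03358 = 29.78 d.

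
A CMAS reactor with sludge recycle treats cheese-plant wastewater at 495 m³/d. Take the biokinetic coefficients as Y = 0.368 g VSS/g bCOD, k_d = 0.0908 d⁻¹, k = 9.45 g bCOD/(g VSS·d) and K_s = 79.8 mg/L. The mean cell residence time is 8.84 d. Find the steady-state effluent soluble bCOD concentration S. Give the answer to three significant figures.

Effluent substrate depends only on kinetics and SRT: S = K_s(1 + k_d θ_c) / [θ_c(Yk − k_d) − 1] = 79.8 × (1 + 0.0908 × 8.84) / [8.84 × (0.368 × 9.45 − 0.0908) − 1] = 143.9 / 28.94 = 4.971 mg/L.

S ≈ 4.97 mg/L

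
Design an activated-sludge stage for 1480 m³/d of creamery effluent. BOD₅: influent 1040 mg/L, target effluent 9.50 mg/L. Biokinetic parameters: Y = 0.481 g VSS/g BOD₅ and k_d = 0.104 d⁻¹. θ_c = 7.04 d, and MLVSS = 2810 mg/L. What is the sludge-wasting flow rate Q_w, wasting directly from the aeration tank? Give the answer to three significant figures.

Rearranging the biomass balance for a CMAS with decay, V = Y·Q·ΔS·θ_c / [X·(1+k_d θ_c)] = 0.481 × 1480 × (1040 − 9.50) × 7.04 / [2810 × (1 + 0.104 × 7.04)] = 5.16×10^6 / 4867 = 1061 m³.
Wasting from the aeration tank: Q_w = V / θ_c = 1061 / 7.04 = 150.7 m³/d.

Q_w ≈ 151 m³/d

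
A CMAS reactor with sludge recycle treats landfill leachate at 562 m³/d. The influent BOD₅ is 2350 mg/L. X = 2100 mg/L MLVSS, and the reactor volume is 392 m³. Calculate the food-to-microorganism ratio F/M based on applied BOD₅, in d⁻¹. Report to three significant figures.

F/M = Q·S₀ / (V·X) = 562 × 2350 / (392.0 × 2100) = 1.604 g BOD₅·(g VSS·d)⁻¹.

F/M ≈ 1.60 d⁻¹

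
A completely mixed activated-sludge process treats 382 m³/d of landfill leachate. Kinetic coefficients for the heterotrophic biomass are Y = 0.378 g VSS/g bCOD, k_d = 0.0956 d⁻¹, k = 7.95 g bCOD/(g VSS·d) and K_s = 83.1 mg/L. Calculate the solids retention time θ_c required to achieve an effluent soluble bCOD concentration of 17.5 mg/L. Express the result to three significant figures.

θ_c ≈ 2.34 d

Specific growth rate at S = 17.5 mg/L: μ = YkS/(K_s+S) = 0.378·7.95·17.5/(83.1+17.5) = 0.5228 d⁻¹.
θ_c = 1/(μ − k_d) = 1/(0.5228 − 0.0956) = 1/0.4272 = 2.341 d.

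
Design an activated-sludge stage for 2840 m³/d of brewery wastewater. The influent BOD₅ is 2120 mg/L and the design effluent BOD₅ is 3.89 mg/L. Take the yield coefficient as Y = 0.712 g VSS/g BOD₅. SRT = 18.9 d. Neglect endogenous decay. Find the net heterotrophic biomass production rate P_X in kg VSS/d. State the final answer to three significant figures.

Since k_d ≈ 0, Y_obs = Y = 0.712 g VSS/g BOD₅.
ΔS = 2120 − 3.89 = 2116 mg/L, so the substrate removal rate is 2840 × 2116/1000 = 6010 kg BOD₅/d.
So the net sludge growth is P_X = 0.7120 × 6010 = 4279 kg VSS/d.

P_X ≈ 4280 kg VSS/d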